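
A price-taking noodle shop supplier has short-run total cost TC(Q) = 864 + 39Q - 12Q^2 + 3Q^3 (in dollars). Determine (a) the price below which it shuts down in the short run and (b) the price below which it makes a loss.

Shutdown price = min AVC. AVC = 39 - 12Q + 3Q^2, with vertex at Q = 2 and minimum $27.
ATC = 864/Q + 39 - 12Q + 3Q^2. Setting dATC/dQ = −864/Q^2 − 12 + 6Q = 0 gives Q = 6 (since 6·6^3 − 12·6^2 = 864).
min ATC = 864/6 + 39 − 12·6 + 3·6^2 = $219. That is the break-even price.
For $27 ≤ P < $219 the firm produces at a loss; below $27 it shuts down.

Shutdown price = $27; break-even price = $219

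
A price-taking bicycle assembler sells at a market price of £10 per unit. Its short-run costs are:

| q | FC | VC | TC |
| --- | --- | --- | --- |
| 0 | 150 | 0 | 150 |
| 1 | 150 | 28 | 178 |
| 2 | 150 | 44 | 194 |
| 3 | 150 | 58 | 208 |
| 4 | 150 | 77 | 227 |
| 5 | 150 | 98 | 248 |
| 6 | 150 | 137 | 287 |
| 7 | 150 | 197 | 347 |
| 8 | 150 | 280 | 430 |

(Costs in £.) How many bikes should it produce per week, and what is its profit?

Profit at each row (π = 10q − TC): q=0: -150; q=1: -168; q=2: -174; q=3: -178; q=4: -187; q=5: -198; q=6: -227; q=7: -277; q=8: -350.
Profit is highest at q = 0. Equivalently, the lowest AVC in the table is 77/4 ≈ £19.25 at q = 4, and P = £10 falls below it — price never covers variable cost, so the firm shuts down and loses only its fixed cost.

q = 0 (shut down); profit = -£150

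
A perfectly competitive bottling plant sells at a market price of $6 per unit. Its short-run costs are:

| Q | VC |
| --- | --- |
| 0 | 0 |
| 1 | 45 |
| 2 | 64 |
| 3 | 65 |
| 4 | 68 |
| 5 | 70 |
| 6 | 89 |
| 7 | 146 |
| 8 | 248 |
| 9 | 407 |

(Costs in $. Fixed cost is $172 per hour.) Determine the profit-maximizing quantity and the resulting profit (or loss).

Compute π = P·Q − TC at each output: Q=0: -172; Q=1: -211; Q=2: -224; Q=3: -219; Q=4: -216; Q=5: -212; Q=6: -225; Q=7: -276; Q=8: -372; Q=9: -525.
Profit is highest at Q = 0. Equivalently, the lowest AVC in the table is 70/5 ≈ $14 at Q = 5, and P = $6 falls below it — price never covers variable cost, so the firm shuts down and loses only its fixed cost.

Q = 0 (shut down); profit = -$172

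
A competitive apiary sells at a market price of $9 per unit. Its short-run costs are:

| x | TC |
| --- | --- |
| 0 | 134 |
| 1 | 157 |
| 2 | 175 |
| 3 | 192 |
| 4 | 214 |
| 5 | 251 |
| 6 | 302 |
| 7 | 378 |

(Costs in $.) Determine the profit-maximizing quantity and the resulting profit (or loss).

x = 0 (shut down); profit = -$134

Compute π = P·x − TC at each output: x=0: -134; x=1: -148; x=2: -157; x=3: -165; x=4: -178; x=5: -206; x=6: -248; x=7: -315.
Profit is highest at x = 0. Equivalently, the lowest AVC in the table is 58/3 ≈ $19.33 at x = 3, and P = $9 falls below it — price never covers variable cost, so the firm shuts down and loses only its fixed cost.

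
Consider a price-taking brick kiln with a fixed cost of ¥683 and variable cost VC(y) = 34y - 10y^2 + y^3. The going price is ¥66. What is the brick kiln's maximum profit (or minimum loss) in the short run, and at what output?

Profit = -¥299 at y = 8

AVC = 34 - 10y + y^2 has its minimum ¥9 at y = 5; price ¥66 clears that bar, so the firm operates.
With MC = 34 - 20y + 3y^2, P = MC on the upward-sloping part at y* = 8.
TR = 66·8 = 528. TC = 683 + 144 = 827. Profit = 528 − 827 = -¥299.
By producing, the firm covers all variable cost plus ¥384 of fixed cost; shutting down would lose the full ¥683.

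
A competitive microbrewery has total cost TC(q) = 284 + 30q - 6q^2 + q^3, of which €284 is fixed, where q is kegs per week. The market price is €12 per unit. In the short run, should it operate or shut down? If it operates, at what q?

Variable cost is VC = 30q - 6q^2 + q^3, so AVC = VC/q = 30 - 6q + q^2 and MC = dTC/dq = 30 - 12q + 3q^2.
AVC hits its minimum where MC = AVC, at q = 3, giving min AVC = 30 - 6·3 + 3^2 = €21.
P = €12 lies below min AVC = €21; no output level covers variable cost.
Shutting down limits the loss to fixed cost, €284.

Shut down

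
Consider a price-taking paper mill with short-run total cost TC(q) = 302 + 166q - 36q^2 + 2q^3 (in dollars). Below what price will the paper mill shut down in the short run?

$4 per unit

The firm shuts down when price falls below the minimum of average variable cost. AVC = VC/q = 166 - 36q + 2q^2.
dAVC/dq = -36 + 4q = 0 gives q = 9. min AVC = 166 - 36·9 + 2·9^2 = 4.
For P < $4 the firm produces nothing.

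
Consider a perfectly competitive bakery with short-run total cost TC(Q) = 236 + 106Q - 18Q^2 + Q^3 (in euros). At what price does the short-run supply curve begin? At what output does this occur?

€25 per unit, at Q = 9

The shutdown price is the minimum of AVC. VC = 106Q - 18Q^2 + Q^3, so AVC = 106 - 18Q + Q^2.
dAVC/dQ = -18 + 2Q = 0 gives Q = 9. min AVC = 106 - 18·9 + 9^2 = 25.
The firm shuts down for any P below €25.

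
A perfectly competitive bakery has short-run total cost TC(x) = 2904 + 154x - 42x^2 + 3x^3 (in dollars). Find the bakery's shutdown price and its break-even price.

AVC = 154 - 42x + 3x^2; minimized at x = 7, giving min AVC = $7. That is the shutdown price.
ATC = 2904/x + 154 - 42x + 3x^2. Setting dATC/dx = −2904/x^2 − 42 + 6x = 0 gives x = 11 (since 6·11^3 − 42·11^2 = 2904).
min ATC = 2904/11 + 154 − 42·11 + 3·11^2 = $319. That is the break-even price.
Between these two prices the firm operates at a loss; above $319 it earns a profit.

Shutdown price = $7; break-even price = $319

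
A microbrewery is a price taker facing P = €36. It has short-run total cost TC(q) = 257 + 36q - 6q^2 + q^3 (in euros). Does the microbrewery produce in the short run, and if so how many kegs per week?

Produce at q = 4

Variable cost is VC = 36q - 6q^2 + q^3, so AVC = VC/q = 36 - 6q + q^2 and MC = dTC/dq = 36 - 12q + 3q^2.
AVC is minimized where dAVC/dq = -6 + 2q = 0, at q = 3; min AVC = 36 - 6·3 + 3^2 = €27.
Because €36 ≥ €27, revenue can cover variable cost; the firm operates.
Solving P = MC: -12q + 3q^2 = 0 ⇒ q = 0 or 4. On the upward-sloping branch, q* = 4.
Check: AVC at q = 4 is €28 ≤ P, so revenue covers variable cost.
Profit = P·q − TC = 36·4 − 369 = -€225, a loss, but smaller than the €257 fixed cost the firm would lose by shutting down.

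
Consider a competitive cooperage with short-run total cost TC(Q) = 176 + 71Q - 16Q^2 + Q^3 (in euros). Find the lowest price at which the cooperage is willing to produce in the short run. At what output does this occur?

€7 per unit, at Q = 8

The shutdown price is the minimum of AVC. VC = 71Q - 16Q^2 + Q^3, so AVC = 71 - 16Q + Q^2.
At the minimum of AVC, MC = AVC. MC = 71 - 32Q + 3Q^2; setting MC = AVC gives 2Q^2 - 16Q = 0, so Q = 8. min AVC = 7.
So the shutdown price is €7.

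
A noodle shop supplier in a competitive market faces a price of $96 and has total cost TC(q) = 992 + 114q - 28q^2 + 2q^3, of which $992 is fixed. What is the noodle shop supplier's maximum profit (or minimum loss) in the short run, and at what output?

Profit = -$344 at q = 9

AVC = 114 - 28q + 2q^2 has its minimum $16 at q = 7; price $96 clears that bar, so the firm operates.
MC = 114 - 56q + 6q^2. Setting P = MC and taking the root on the rising branch gives q* = 9.
TR = 96·9 = 864. TC = 992 + 216 = 1208. Profit = 864 − 1208 = -$344.
By producing, the firm covers all variable cost plus $648 of fixed cost; shutting down would lose the full $992.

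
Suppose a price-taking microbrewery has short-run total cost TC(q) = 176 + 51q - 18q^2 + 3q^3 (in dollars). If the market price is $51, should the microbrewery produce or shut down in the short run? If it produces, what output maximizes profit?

Produce at q = 4

Strip out fixed cost: VC = 51q - 18q^2 + 3q^3. Then AVC = 51 - 18q + 3q^2 and MC = 51 - 36q + 9q^2.
AVC is minimized where dAVC/dq = -18 + 6q = 0, at q = 3; min AVC = 51 - 18·3 + 3·3^2 = $24.
Because $51 ≥ $24, revenue can cover variable cost; the firm operates.
Set P = MC: 51 = 51 - 36q + 9q^2 → -36q + 9q^2 = 0. The roots are q = 0 and q = 4; the profit-maximizing output is on the rising part of MC, so q* = 4.
Check: AVC at q = 4 is $27 ≤ P, so revenue covers variable cost.
Profit = P·q − TC = 51·4 − 284 = -$80, a loss, but smaller than the $176 fixed cost the firm would lose by shutting down.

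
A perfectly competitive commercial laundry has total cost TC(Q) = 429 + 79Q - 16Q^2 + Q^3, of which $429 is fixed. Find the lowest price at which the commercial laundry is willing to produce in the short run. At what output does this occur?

$15 per unit, at Q = 8

The firm shuts down when price falls below the minimum of average variable cost. AVC = VC/Q = 79 - 16Q + Q^2.
At the minimum of AVC, MC = AVC. MC = 79 - 32Q + 3Q^2; setting MC = AVC gives 2Q^2 - 16Q = 0, so Q = 8. min AVC = 15.
So the shutdown price is $15.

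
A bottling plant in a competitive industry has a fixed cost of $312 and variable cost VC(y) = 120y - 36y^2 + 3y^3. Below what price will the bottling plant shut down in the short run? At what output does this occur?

$12 per unit, at y = 6

The shutdown price is the minimum of AVC. VC = 120y - 36y^2 + 3y^3, so AVC = 120 - 36y + 3y^2.
dAVC/dy = -36 + 6y = 0 gives y = 6. min AVC = 120 - 36·6 + 3·6^2 = 12.
For P < $12 the firm produces nothing.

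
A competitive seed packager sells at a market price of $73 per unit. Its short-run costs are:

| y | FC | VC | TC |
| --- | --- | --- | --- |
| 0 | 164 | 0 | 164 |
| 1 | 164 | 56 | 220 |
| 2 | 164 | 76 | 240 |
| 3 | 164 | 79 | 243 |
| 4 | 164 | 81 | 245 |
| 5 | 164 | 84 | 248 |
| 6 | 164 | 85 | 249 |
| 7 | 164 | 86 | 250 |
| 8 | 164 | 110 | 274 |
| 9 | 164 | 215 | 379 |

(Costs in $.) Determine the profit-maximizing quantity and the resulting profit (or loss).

y = 8; profit = $310

Compute π = P·y − TC at each output: y=0: -164; y=1: -147; y=2: -94; y=3: -24; y=4: 47; y=5: 117; y=6: 189; y=7: 261; y=8: 310; y=9: 278.
Profit is maximized at y = 8. AVC there is 110/8 = $13.75 ≤ P, so producing beats shutting down (which would give -$164).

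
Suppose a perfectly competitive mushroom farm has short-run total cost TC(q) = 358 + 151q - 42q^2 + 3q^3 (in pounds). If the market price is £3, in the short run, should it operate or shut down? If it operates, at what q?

From TC, MC = TC'(q) = 151 - 84q + 9q^2 and AVC = VC/q = 151 - 42q + 3q^2.
AVC is minimized where dAVC/dq = -42 + 6q = 0, at q = 7; min AVC = 151 - 42·7 + 3·7^2 = £4.
With P < min AVC (£3 < £4), every unit sold adds to the loss.
The firm minimizes its loss by shutting down and losing only its fixed cost of £358.

Shut down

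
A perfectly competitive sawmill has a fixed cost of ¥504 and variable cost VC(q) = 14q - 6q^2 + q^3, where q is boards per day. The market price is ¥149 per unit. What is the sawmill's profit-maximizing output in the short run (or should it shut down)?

Strip out fixed cost: VC = 14q - 6q^2 + q^3. Then AVC = 14 - 6q + q^2 and MC = 14 - 12q + 3q^2.
The AVC parabola has its vertex at q = 6/2 = 3, where AVC = 14 - 6·3 + 3^2 = ¥5.
P = ¥149 exceeds min AVC = ¥5, so the firm stays open.
Solving P = MC: -135 - 12q + 3q^2 = 0 ⇒ q = -5 or 9. On the upward-sloping branch, q* = 9.
Check: AVC at q = 9 is ¥41 ≤ P, so revenue covers variable cost.
Profit = P·q − TC = 149·9 − 873 = ¥468.

Produce at q = 9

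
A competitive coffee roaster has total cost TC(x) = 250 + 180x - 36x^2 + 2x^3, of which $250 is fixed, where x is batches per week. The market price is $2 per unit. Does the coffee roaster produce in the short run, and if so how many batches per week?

Strip out fixed cost: VC = 180x - 36x^2 + 2x^3. Then AVC = 180 - 36x + 2x^2 and MC = 180 - 72x + 6x^2.
The AVC parabola has its vertex at x = 36/4 = 9, where AVC = 180 - 36·9 + 2·9^2 = $18.
P = $2 lies below min AVC = $18; no output level covers variable cost.
Best response: produce nothing and absorb the $250 fixed cost.

Shut down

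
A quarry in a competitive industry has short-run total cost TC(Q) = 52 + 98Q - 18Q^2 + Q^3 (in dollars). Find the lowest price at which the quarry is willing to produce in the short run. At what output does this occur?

$17 per unit, at Q = 9

The shutdown price is the minimum of AVC. VC = 98Q - 18Q^2 + Q^3, so AVC = 98 - 18Q + Q^2.
At the minimum of AVC, MC = AVC. MC = 98 - 36Q + 3Q^2; setting MC = AVC gives 2Q^2 - 18Q = 0, so Q = 9. min AVC = 17.
The firm shuts down for any P below $17.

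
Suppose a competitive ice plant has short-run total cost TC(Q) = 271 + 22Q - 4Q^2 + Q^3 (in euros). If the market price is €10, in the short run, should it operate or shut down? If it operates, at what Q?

From TC, MC = TC'(Q) = 22 - 8Q + 3Q^2 and AVC = VC/Q = 22 - 4Q + Q^2.
AVC hits its minimum where MC = AVC, at Q = 2, giving min AVC = 22 - 4·2 + 2^2 = €18.
With P < min AVC (€10 < €18), every unit sold adds to the loss.
Shutting down limits the loss to fixed cost, €271.

Shut down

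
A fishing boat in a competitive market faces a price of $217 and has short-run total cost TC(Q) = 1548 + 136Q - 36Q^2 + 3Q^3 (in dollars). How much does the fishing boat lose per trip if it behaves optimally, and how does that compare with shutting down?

Profit = -$90 at Q = 9

AVC = 136 - 36Q + 3Q^2 has its minimum $28 at Q = 6; price $217 clears that bar, so the firm operates.
MC = 136 - 72Q + 9Q^2. Setting P = MC and taking the root on the rising branch gives Q* = 9.
TR = 217·9 = 1953. TC = 1548 + 495 = 2043. Profit = 1953 − 2043 = -$90.
That loss of $90 beats the $1548 the firm would lose by shutting down; producing recovers $1458 of fixed cost.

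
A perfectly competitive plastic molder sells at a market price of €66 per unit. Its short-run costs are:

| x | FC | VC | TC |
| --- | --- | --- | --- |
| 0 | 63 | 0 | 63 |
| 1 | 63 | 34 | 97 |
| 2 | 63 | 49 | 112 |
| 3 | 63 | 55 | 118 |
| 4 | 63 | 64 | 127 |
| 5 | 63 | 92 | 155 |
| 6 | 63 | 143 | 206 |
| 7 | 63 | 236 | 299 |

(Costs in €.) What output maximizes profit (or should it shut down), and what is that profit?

x = 6; profit = €190

Compute π = P·x − TC at each output: x=0: -63; x=1: -31; x=2: 20; x=3: 80; x=4: 137; x=5: 175; x=6: 190; x=7: 163.
Profit is maximized at x = 6. AVC there is 143/6 = €23.83 ≤ P, so producing beats shutting down (which would give -€63).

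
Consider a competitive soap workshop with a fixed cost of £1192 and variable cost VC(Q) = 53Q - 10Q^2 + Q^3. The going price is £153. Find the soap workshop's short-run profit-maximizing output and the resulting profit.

Profit = -£192 at Q = 10

AVC = 53 - 10Q + Q^2; min AVC = £28 at Q = 5. Since P = £153 ≥ min AVC, the firm produces.
MC = 53 - 20Q + 3Q^2. Setting P = MC and taking the root on the rising branch gives Q* = 10.
TR = 153·10 = 1530. TC = 1192 + 530 = 1722. Profit = 1530 − 1722 = -£192.
Shutting down would mean losing the fixed cost of £1192, so operating at a loss of £192 is better by £1000.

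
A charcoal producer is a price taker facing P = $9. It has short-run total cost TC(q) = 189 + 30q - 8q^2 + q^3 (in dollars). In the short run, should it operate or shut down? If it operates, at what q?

Shut down

Variable cost is VC = 30q - 8q^2 + q^3, so AVC = VC/q = 30 - 8q + q^2 and MC = dTC/dq = 30 - 16q + 3q^2.
AVC hits its minimum where MC = AVC, at q = 4, giving min AVC = 30 - 8·4 + 4^2 = $14.
With P < min AVC ($9 < $14), every unit sold adds to the loss.
The firm minimizes its loss by shutting down and losing only its fixed cost of $189.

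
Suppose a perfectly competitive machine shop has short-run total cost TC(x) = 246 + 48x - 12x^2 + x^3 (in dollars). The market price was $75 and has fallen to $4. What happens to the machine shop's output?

AVC = 48 - 12x + x^2, minimized at x = 6 where min AVC = $12. MC = 48 - 24x + 3x^2.
At P = $75 ≥ min AVC, set P = MC on the rising branch: x = 9.
At P = $4 < min AVC = $12, price no longer covers variable cost at any output, so the firm shuts down: x = 0.

Output falls from 9 to 0 (the firm shuts down)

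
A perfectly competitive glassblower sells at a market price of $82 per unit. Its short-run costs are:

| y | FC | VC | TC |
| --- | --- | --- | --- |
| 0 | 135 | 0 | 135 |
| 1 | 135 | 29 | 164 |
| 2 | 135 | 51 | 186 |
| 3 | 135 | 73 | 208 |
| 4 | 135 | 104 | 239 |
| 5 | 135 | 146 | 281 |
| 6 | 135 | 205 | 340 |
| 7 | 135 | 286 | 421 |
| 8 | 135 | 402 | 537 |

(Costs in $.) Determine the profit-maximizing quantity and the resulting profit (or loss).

Profit at each row (π = 82y − TC): y=0: -135; y=1: -82; y=2: -22; y=3: 38; y=4: 89; y=5: 129; y=6: 152; y=7: 153; y=8: 119.
Profit is maximized at y = 7. AVC there is 286/7 = $40.86 ≤ P, so producing beats shutting down (which would give -$135).

y = 7; profit = $153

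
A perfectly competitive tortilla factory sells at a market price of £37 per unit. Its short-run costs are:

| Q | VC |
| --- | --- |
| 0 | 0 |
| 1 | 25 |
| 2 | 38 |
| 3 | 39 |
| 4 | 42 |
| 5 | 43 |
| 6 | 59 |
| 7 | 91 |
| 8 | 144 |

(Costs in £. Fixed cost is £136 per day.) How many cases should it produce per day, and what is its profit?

Q = 7; profit = £32

Tabulate TR − TC: Q=0: -136; Q=1: -124; Q=2: -100; Q=3: -64; Q=4: -30; Q=5: 6; Q=6: 27; Q=7: 32; Q=8: 16.
Profit is maximized at Q = 7. AVC there is 91/7 = £13 ≤ P, so producing beats shutting down (which would give -£136).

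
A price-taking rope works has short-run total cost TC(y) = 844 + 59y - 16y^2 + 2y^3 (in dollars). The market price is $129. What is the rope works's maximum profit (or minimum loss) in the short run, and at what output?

Profit = -$256 at y = 7

AVC = 59 - 16y + 2y^2; min AVC = $27 at y = 4. Since P = $129 ≥ min AVC, the firm produces.
With MC = 59 - 32y + 6y^2, P = MC on the upward-sloping part at y* = 7.
TR = 129·7 = 903. TC = 844 + 315 = 1159. Profit = 903 − 1159 = -$256.
By producing, the firm covers all variable cost plus $588 of fixed cost; shutting down would lose the full $844.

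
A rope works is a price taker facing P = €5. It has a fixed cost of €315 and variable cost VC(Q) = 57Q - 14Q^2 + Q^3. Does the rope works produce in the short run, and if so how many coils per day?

Shut down

Variable cost is VC = 57Q - 14Q^2 + Q^3, so AVC = VC/Q = 57 - 14Q + Q^2 and MC = dTC/dQ = 57 - 28Q + 3Q^2.
AVC hits its minimum where MC = AVC, at Q = 7, giving min AVC = 57 - 14·7 + 7^2 = €8.
P = €5 lies below min AVC = €8; no output level covers variable cost.
The firm minimizes its loss by shutting down and losing only its fixed cost of €315.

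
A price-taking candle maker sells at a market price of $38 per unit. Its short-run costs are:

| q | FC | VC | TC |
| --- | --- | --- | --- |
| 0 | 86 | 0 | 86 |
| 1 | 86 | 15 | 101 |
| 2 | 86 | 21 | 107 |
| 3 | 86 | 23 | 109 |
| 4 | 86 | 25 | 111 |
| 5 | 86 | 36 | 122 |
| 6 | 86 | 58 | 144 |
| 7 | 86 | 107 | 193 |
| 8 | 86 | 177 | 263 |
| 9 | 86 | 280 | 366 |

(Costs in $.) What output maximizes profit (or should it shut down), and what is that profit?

Profit at each row (π = 38q − TC): q=0: -86; q=1: -63; q=2: -31; q=3: 5; q=4: 41; q=5: 68; q=6: 84; q=7: 73; q=8: 41; q=9: -24.
Profit is maximized at q = 6. AVC there is 58/6 = $9.67 ≤ P, so producing beats shutting down (which would give -$86).

q = 6; profit = $84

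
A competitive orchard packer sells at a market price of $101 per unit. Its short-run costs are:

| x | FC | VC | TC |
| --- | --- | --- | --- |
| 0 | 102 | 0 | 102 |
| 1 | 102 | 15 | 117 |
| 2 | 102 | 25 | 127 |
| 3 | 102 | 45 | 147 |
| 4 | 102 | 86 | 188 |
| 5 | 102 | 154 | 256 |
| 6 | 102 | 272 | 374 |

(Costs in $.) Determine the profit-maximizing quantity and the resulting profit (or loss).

Tabulate TR − TC: x=0: -102; x=1: -16; x=2: 75; x=3: 156; x=4: 216; x=5: 249; x=6: 232.
Profit is maximized at x = 5. AVC there is 154/5 = $30.80 ≤ P, so producing beats shutting down (which would give -$102).

x = 5; profit = $249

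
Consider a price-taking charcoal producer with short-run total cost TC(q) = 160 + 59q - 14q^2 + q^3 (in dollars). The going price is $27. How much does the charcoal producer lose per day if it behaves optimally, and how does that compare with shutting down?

Profit = -$32 at q = 8

AVC = 59 - 14q + q^2; min AVC = $10 at q = 7. Since P = $27 ≥ min AVC, the firm produces.
MC = 59 - 28q + 3q^2. Setting P = MC and taking the root on the rising branch gives q* = 8.
TR = 27·8 = 216. TC = 160 + 88 = 248. Profit = 216 − 248 = -$32.
That loss of $32 beats the $160 the firm would lose by shutting down; producing recovers $128 of fixed cost.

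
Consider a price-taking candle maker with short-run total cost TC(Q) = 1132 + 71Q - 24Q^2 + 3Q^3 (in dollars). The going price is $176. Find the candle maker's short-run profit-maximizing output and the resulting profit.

AVC = 71 - 24Q + 3Q^2 has its minimum $23 at Q = 4; price $176 clears that bar, so the firm operates.
MC = 71 - 48Q + 9Q^2. Setting P = MC and taking the root on the rising branch gives Q* = 7.
TR = 176·7 = 1232. TC = 1132 + 350 = 1482. Profit = 1232 − 1482 = -$250.
Shutting down would mean losing the fixed cost of $1132, so operating at a loss of $250 is better by $882.

Profit = -$250 at Q = 7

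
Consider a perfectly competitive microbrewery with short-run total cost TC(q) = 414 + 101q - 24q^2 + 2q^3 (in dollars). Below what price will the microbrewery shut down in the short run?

$29 per unit

The shutdown price is the minimum of AVC. VC = 101q - 24q^2 + 2q^3, so AVC = 101 - 24q + 2q^2.
At the minimum of AVC, MC = AVC. MC = 101 - 48q + 6q^2; setting MC = AVC gives 4q^2 - 24q = 0, so q = 6. min AVC = 29.
For P < $29 the firm produces nothing.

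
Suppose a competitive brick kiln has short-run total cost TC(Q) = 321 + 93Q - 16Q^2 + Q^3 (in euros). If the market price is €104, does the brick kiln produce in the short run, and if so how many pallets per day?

Produce at Q = 11

From TC, MC = TC'(Q) = 93 - 32Q + 3Q^2 and AVC = VC/Q = 93 - 16Q + Q^2.
The AVC parabola has its vertex at Q = 16/2 = 8, where AVC = 93 - 16·8 + 8^2 = €29.
Since P = €104 ≥ min AVC = €29, price covers variable cost and the firm should produce.
Solving P = MC: -11 - 32Q + 3Q^2 = 0 ⇒ Q = -1/3 or 11. On the upward-sloping branch, Q* = 11.
Check: AVC at Q = 11 is €38 ≤ P, so revenue covers variable cost.
Profit = P·Q − TC = 104·11 − 739 = €405.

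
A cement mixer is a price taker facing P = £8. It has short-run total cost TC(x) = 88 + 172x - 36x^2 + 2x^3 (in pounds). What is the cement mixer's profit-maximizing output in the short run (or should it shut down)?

Shut down

From TC, MC = TC'(x) = 172 - 72x + 6x^2 and AVC = VC/x = 172 - 36x + 2x^2.
AVC is minimized where dAVC/dx = -36 + 4x = 0, at x = 9; min AVC = 172 - 36·9 + 2·9^2 = £10.
With P < min AVC (£8 < £10), every unit sold adds to the loss.
Best response: produce nothing and absorb the £88 fixed cost.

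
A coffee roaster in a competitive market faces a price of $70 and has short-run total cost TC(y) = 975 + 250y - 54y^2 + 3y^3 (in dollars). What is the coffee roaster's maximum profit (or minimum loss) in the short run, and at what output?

Profit = -$375 at y = 10

AVC = 250 - 54y + 3y^2 has its minimum $7 at y = 9; price $70 clears that bar, so the firm operates.
MC = 250 - 108y + 9y^2. Setting P = MC and taking the root on the rising branch gives y* = 10.
TR = 70·10 = 700. TC = 975 + 100 = 1075. Profit = 700 − 1075 = -$375.
By producing, the firm covers all variable cost plus $600 of fixed cost; shutting down would lose the full $975.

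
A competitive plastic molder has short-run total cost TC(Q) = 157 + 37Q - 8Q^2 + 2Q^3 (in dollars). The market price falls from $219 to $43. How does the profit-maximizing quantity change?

AVC = 37 - 8Q + 2Q^2, minimized at Q = 2 where min AVC = $29. MC = 37 - 16Q + 6Q^2.
At P = $219 ≥ min AVC, set P = MC on the rising branch: Q = 7.
At P = $43 ≥ min AVC, set P = MC: Q = 3. The firm stays open but cuts output.

Output falls from 7 to 3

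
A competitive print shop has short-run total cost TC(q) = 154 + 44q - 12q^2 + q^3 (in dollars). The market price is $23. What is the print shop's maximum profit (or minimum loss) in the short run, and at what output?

Profit = -$56 at q = 7

AVC = 44 - 12q + q^2; min AVC = $8 at q = 6. Since P = $23 ≥ min AVC, the firm produces.
With MC = 44 - 24q + 3q^2, P = MC on the upward-sloping part at q* = 7.
TR = 23·7 = 161. TC = 154 + 63 = 217. Profit = 161 − 217 = -$56.
That loss of $56 beats the $154 the firm would lose by shutting down; producing recovers $98 of fixed cost.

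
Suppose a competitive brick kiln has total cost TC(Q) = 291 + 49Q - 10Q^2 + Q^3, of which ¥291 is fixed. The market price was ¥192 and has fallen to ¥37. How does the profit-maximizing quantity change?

MC = 49 - 20Q + 3Q^2; the shutdown threshold is min AVC = ¥24 (at Q = 5).
With P = ¥192 above the shutdown price, P = MC gives Q = 11.
At P = ¥37 ≥ min AVC, set P = MC: Q = 6. The firm stays open but cuts output.

Output falls from 11 to 6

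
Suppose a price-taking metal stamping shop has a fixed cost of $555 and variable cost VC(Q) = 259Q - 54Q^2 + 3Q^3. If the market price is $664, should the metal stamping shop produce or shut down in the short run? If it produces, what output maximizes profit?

Produce at Q = 15

Variable cost is VC = 259Q - 54Q^2 + 3Q^3, so AVC = VC/Q = 259 - 54Q + 3Q^2 and MC = dTC/dQ = 259 - 108Q + 9Q^2.
AVC is minimized where dAVC/dQ = -54 + 6Q = 0, at Q = 9; min AVC = 259 - 54·9 + 3·9^2 = $16.
Since P = $664 ≥ min AVC = $16, price covers variable cost and the firm should produce.
P = MC gives -405 - 108Q + 9Q^2 = 0, with roots -3 and 15. Take the larger (rising MC): Q* = 15.
Check: AVC at Q = 15 is $124 ≤ P, so revenue covers variable cost.
Profit = P·Q − TC = 664·15 − 2415 = $7545.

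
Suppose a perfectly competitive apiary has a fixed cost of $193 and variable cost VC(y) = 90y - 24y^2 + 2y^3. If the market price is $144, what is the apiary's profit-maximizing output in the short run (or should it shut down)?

Produce at y = 9

Strip out fixed cost: VC = 90y - 24y^2 + 2y^3. Then AVC = 90 - 24y + 2y^2 and MC = 90 - 48y + 6y^2.
AVC is minimized where dAVC/dy = -24 + 4y = 0, at y = 6; min AVC = 90 - 24·6 + 2·6^2 = $18.
P = $144 exceeds min AVC = $18, so the firm stays open.
Set P = MC: 144 = 90 - 48y + 6y^2 → -54 - 48y + 6y^2 = 0. The roots are y = -1 and y = 9; the profit-maximizing output is on the rising part of MC, so y* = 9.
Check: AVC at y = 9 is $36 ≤ P, so revenue covers variable cost.
Profit = P·y − TC = 144·9 − 517 = $779.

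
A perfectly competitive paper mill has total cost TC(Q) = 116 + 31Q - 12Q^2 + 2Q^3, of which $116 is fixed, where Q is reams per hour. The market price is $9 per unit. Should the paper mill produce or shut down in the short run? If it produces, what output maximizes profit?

Shut down

From TC, MC = TC'(Q) = 31 - 24Q + 6Q^2 and AVC = VC/Q = 31 - 12Q + 2Q^2.
AVC is minimized where dAVC/dQ = -12 + 4Q = 0, at Q = 3; min AVC = 31 - 12·3 + 2·3^2 = $13.
P = $9 lies below min AVC = $13; no output level covers variable cost.
The firm minimizes its loss by shutting down and losing only its fixed cost of $116.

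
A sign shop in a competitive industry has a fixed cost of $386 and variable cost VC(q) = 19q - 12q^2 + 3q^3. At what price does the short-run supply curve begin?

$7 per unit

The shutdown price is the minimum of AVC. VC = 19q - 12q^2 + 3q^3, so AVC = 19 - 12q + 3q^2.
At the minimum of AVC, MC = AVC. MC = 19 - 24q + 9q^2; setting MC = AVC gives 6q^2 - 12q = 0, so q = 2. min AVC = 7.
The firm shuts down for any P below $7.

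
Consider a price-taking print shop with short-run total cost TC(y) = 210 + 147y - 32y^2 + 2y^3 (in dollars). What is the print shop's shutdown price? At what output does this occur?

$19 per unit, at y = 8

The firm shuts down when price falls below the minimum of average variable cost. AVC = VC/y = 147 - 32y + 2y^2.
dAVC/dy = -32 + 4y = 0 gives y = 8. min AVC = 147 - 32·8 + 2·8^2 = 19.
The firm shuts down for any P below $19.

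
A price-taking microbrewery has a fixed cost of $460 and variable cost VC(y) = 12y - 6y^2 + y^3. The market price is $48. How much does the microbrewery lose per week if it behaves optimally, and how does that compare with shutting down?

Profit = -$244 at y = 6

AVC = 12 - 6y + y^2; min AVC = $3 at y = 3. Since P = $48 ≥ min AVC, the firm produces.
With MC = 12 - 12y + 3y^2, P = MC on the upward-sloping part at y* = 6.
TR = 48·6 = 288. TC = 460 + 72 = 532. Profit = 288 − 532 = -$244.
That loss of $244 beats the $460 the firm would lose by shutting down; producing recovers $216 of fixed cost.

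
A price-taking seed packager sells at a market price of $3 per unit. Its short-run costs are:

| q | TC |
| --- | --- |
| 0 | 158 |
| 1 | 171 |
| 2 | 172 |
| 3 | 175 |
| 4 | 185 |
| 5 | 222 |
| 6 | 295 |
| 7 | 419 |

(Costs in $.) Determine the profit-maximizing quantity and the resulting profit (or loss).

q = 0 (shut down); profit = -$158

Profit at each row (π = 3q − TC): q=0: -158; q=1: -168; q=2: -166; q=3: -166; q=4: -173; q=5: -207; q=6: -277; q=7: -398.
Profit is highest at q = 0. Equivalently, the lowest AVC in the table is 17/3 ≈ $5.67 at q = 3, and P = $3 falls below it — price never covers variable cost, so the firm shuts down and loses only its fixed cost.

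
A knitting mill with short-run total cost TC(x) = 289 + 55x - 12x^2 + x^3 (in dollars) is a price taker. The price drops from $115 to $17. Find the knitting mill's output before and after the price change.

MC = 55 - 24x + 3x^2; the shutdown threshold is min AVC = $19 (at x = 6).
With P = $115 above the shutdown price, P = MC gives x = 10.
At P = $17 < min AVC = $19, price no longer covers variable cost at any output, so the firm shuts down: x = 0.

Output falls from 10 to 0 (the firm shuts down)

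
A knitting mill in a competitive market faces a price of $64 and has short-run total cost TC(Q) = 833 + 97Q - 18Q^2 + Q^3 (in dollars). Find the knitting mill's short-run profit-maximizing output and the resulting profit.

AVC = 97 - 18Q + Q^2; min AVC = $16 at Q = 9. Since P = $64 ≥ min AVC, the firm produces.
MC = 97 - 36Q + 3Q^2. Setting P = MC and taking the root on the rising branch gives Q* = 11.
TR = 64·11 = 704. TC = 833 + 220 = 1053. Profit = 704 − 1053 = -$349.
By producing, the firm covers all variable cost plus $484 of fixed cost; shutting down would lose the full $833.

Profit = -$349 at Q = 11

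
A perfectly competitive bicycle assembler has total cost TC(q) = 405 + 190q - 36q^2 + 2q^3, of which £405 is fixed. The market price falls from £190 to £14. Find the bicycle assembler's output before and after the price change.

MC = 190 - 72q + 6q^2; the shutdown threshold is min AVC = £28 (at q = 9).
At P = £190 ≥ min AVC, set P = MC on the rising branch: q = 12.
At P = £14 < min AVC = £28, price no longer covers variable cost at any output, so the firm shuts down: q = 0.

Output falls from 12 to 0 (the firm shuts down)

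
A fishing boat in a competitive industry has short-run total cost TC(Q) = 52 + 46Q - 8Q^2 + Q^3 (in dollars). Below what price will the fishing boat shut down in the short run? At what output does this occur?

$30 per unit, at Q = 4

Short-run supply begins at min AVC. From VC = 46Q - 8Q^2 + Q^3, AVC = 46 - 8Q + Q^2.
At the minimum of AVC, MC = AVC. MC = 46 - 16Q + 3Q^2; setting MC = AVC gives 2Q^2 - 8Q = 0, so Q = 4. min AVC = 30.
So the shutdown price is $30.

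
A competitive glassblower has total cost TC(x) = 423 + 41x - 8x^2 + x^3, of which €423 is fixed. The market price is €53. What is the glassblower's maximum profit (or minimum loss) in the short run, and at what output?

AVC = 41 - 8x + x^2 has its minimum €25 at x = 4; price €53 clears that bar, so the firm operates.
MC = 41 - 16x + 3x^2. Setting P = MC and taking the root on the rising branch gives x* = 6.
TR = 53·6 = 318. TC = 423 + 174 = 597. Profit = 318 − 597 = -€279.
That loss of €279 beats the €423 the firm would lose by shutting down; producing recovers €144 of fixed cost.

Profit = -€279 at x = 6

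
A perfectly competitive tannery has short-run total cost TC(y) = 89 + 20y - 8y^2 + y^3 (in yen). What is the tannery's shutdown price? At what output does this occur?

Short-run supply begins at min AVC. From VC = 20y - 8y^2 + y^3, AVC = 20 - 8y + y^2.
At the minimum of AVC, MC = AVC. MC = 20 - 16y + 3y^2; setting MC = AVC gives 2y^2 - 8y = 0, so y = 4. min AVC = 4.
For P < ¥4 the firm produces nothing.

¥4 per unit, at y = 4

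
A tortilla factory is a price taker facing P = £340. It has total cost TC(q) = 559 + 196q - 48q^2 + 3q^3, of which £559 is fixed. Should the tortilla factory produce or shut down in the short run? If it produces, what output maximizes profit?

Variable cost is VC = 196q - 48q^2 + 3q^3, so AVC = VC/q = 196 - 48q + 3q^2 and MC = dTC/dq = 196 - 96q + 9q^2.
The AVC parabola has its vertex at q = 48/6 = 8, where AVC = 196 - 48·8 + 3·8^2 = £4.
P = £340 exceeds min AVC = £4, so the firm stays open.
P = MC gives -144 - 96q + 9q^2 = 0, with roots -4/3 and 12. Take the larger (rising MC): q* = 12.
Check: AVC at q = 12 is £52 ≤ P, so revenue covers variable cost.
Profit = P·q − TC = 340·12 − 1183 = £2897.

Produce at q = 12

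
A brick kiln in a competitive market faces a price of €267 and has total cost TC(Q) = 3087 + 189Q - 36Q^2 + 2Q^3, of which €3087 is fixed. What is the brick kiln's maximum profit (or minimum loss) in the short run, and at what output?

Profit = -€383 at Q = 13

AVC = 189 - 36Q + 2Q^2 has its minimum €27 at Q = 9; price €267 clears that bar, so the firm operates.
MC = 189 - 72Q + 6Q^2. Setting P = MC and taking the root on the rising branch gives Q* = 13.
TR = 267·13 = 3471. TC = 3087 + 767 = 3854. Profit = 3471 − 3854 = -€383.
That loss of €383 beats the €3087 the firm would lose by shutting down; producing recovers €2704 of fixed cost.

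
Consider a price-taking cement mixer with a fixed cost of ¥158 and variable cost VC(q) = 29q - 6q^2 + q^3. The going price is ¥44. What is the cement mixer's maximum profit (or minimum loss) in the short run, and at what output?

Profit = -¥58 at q = 5

AVC = 29 - 6q + q^2; min AVC = ¥20 at q = 3. Since P = ¥44 ≥ min AVC, the firm produces.
With MC = 29 - 12q + 3q^2, P = MC on the upward-sloping part at q* = 5.
TR = 44·5 = 220. TC = 158 + 120 = 278. Profit = 220 − 278 = -¥58.
That loss of ¥58 beats the ¥158 the firm would lose by shutting down; producing recovers ¥100 of fixed cost.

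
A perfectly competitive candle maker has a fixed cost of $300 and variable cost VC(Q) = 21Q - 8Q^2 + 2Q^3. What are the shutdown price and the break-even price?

Shutdown price = min AVC. AVC = 21 - 8Q + 2Q^2, with vertex at Q = 2 and minimum $13.
ATC = 300/Q + 21 - 8Q + 2Q^2. Setting dATC/dQ = −300/Q^2 − 8 + 4Q = 0 gives Q = 5 (since 4·5^3 − 8·5^2 = 300).
min ATC = 300/5 + 21 − 8·5 + 2·5^2 = $91. That is the break-even price.
For $13 ≤ P < $91 the firm produces at a loss; below $13 it shuts down.

Shutdown price = $13; break-even price = $91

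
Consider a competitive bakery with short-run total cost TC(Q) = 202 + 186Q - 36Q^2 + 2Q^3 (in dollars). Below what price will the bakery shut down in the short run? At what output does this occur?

The firm shuts down when price falls below the minimum of average variable cost. AVC = VC/Q = 186 - 36Q + 2Q^2.
dAVC/dQ = -36 + 4Q = 0 gives Q = 9. min AVC = 186 - 36·9 + 2·9^2 = 24.
So the shutdown price is $24.

$24 per unit, at Q = 9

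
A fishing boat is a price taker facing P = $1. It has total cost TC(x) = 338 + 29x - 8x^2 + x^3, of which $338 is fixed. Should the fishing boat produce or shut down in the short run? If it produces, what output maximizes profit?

From TC, MC = TC'(x) = 29 - 16x + 3x^2 and AVC = VC/x = 29 - 8x + x^2.
AVC hits its minimum where MC = AVC, at x = 4, giving min AVC = 29 - 8·4 + 4^2 = $13.
With P < min AVC ($1 < $13), every unit sold adds to the loss.
Shutting down limits the loss to fixed cost, $338.

Shut down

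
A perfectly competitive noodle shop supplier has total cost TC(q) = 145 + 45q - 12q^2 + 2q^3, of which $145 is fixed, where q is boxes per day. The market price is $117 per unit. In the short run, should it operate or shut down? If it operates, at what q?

Produce at q = 6

Variable cost is VC = 45q - 12q^2 + 2q^3, so AVC = VC/q = 45 - 12q + 2q^2 and MC = dTC/dq = 45 - 24q + 6q^2.
AVC hits its minimum where MC = AVC, at q = 3, giving min AVC = 45 - 12·3 + 2·3^2 = $27.
Since P = $117 ≥ min AVC = $27, price covers variable cost and the firm should produce.
Solving P = MC: -72 - 24q + 6q^2 = 0 ⇒ q = -2 or 6. On the upward-sloping branch, q* = 6.
Check: AVC at q = 6 is $45 ≤ P, so revenue covers variable cost.
Profit = P·q − TC = 117·6 − 415 = $287.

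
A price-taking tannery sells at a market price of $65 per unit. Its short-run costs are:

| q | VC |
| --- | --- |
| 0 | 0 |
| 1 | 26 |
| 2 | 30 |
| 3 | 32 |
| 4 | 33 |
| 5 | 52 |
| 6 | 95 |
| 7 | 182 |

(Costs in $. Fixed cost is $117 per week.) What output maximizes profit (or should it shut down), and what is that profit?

q = 6; profit = $178

Profit at each row (π = 65q − TC): q=0: -117; q=1: -78; q=2: -17; q=3: 46; q=4: 110; q=5: 156; q=6: 178; q=7: 156.
Profit is maximized at q = 6. AVC there is 95/6 = $15.83 ≤ P, so producing beats shutting down (which would give -$117).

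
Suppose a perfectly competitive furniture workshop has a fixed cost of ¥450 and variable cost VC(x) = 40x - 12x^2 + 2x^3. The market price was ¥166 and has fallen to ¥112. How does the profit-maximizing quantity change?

Output falls from 7 to 6

AVC = 40 - 12x + 2x^2, minimized at x = 3 where min AVC = ¥22. MC = 40 - 24x + 6x^2.
At P = ¥166 ≥ min AVC, set P = MC on the rising branch: x = 7.
At P = ¥112 ≥ min AVC, set P = MC: x = 6. The firm stays open but cuts output.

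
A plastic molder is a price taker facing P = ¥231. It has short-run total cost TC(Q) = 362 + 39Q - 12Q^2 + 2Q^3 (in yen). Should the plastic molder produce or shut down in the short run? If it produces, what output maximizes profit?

Produce at Q = 8

Strip out fixed cost: VC = 39Q - 12Q^2 + 2Q^3. Then AVC = 39 - 12Q + 2Q^2 and MC = 39 - 24Q + 6Q^2.
AVC is minimized where dAVC/dQ = -12 + 4Q = 0, at Q = 3; min AVC = 39 - 12·3 + 2·3^2 = ¥21.
Because ¥231 ≥ ¥21, revenue can cover variable cost; the firm operates.
P = MC gives -192 - 24Q + 6Q^2 = 0, with roots -4 and 8. Take the larger (rising MC): Q* = 8.
Check: AVC at Q = 8 is ¥71 ≤ P, so revenue covers variable cost.
Profit = P·Q − TC = 231·8 − 930 = ¥918.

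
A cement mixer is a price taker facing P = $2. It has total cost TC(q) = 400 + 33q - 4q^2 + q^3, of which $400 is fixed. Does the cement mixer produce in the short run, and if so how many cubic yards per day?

Strip out fixed cost: VC = 33q - 4q^2 + q^3. Then AVC = 33 - 4q + q^2 and MC = 33 - 8q + 3q^2.
The AVC parabola has its vertex at q = 4/2 = 2, where AVC = 33 - 4·2 + 2^2 = $29.
Since P = $2 < min AVC = $29, price fails to cover variable cost at any output.
The firm minimizes its loss by shutting down and losing only its fixed cost of $400.

Shut down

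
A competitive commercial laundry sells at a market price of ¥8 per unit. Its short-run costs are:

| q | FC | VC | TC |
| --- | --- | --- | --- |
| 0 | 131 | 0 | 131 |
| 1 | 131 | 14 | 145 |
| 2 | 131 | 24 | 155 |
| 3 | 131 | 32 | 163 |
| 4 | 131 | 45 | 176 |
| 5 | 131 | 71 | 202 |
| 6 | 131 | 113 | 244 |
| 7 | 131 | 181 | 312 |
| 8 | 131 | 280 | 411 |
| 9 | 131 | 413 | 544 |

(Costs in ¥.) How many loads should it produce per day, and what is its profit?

q = 0 (shut down); profit = -¥131

Profit at each row (π = 8q − TC): q=0: -131; q=1: -137; q=2: -139; q=3: -139; q=4: -144; q=5: -162; q=6: -196; q=7: -256; q=8: -347; q=9: -472.
Profit is highest at q = 0. Equivalently, the lowest AVC in the table is 32/3 ≈ ¥10.67 at q = 3, and P = ¥8 falls below it — price never covers variable cost, so the firm shuts down and loses only its fixed cost.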